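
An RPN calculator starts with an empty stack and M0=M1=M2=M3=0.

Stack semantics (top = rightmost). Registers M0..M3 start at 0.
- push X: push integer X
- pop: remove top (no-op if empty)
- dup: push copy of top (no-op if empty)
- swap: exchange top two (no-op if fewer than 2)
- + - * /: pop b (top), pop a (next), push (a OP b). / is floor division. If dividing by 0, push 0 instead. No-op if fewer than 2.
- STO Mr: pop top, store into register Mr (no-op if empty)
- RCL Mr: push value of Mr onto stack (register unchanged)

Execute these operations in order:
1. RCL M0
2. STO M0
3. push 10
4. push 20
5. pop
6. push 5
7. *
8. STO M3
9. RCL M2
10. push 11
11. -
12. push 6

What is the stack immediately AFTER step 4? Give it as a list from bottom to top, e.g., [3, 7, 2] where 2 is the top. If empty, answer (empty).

After op 1 (RCL M0): stack=[0] mem=[0,0,0,0]
After op 2 (STO M0): stack=[empty] mem=[0,0,0,0]
After op 3 (push 10): stack=[10] mem=[0,0,0,0]
After op 4 (push 20): stack=[10,20] mem=[0,0,0,0]

[10, 20]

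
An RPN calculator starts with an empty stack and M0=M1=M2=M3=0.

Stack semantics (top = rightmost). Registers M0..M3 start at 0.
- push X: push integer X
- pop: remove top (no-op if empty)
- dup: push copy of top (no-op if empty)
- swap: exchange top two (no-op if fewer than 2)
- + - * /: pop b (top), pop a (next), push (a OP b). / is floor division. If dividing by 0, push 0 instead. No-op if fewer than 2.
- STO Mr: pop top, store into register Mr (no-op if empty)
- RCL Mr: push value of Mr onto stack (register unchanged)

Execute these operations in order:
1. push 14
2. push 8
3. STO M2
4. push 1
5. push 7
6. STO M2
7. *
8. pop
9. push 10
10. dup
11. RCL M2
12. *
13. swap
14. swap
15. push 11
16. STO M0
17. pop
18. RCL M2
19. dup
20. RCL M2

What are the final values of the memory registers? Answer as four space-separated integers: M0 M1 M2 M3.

After op 1 (push 14): stack=[14] mem=[0,0,0,0]
After op 2 (push 8): stack=[14,8] mem=[0,0,0,0]
After op 3 (STO M2): stack=[14] mem=[0,0,8,0]
After op 4 (push 1): stack=[14,1] mem=[0,0,8,0]
After op 5 (push 7): stack=[14,1,7] mem=[0,0,8,0]
After op 6 (STO M2): stack=[14,1] mem=[0,0,7,0]
After op 7 (*): stack=[14] mem=[0,0,7,0]
After op 8 (pop): stack=[empty] mem=[0,0,7,0]
After op 9 (push 10): stack=[10] mem=[0,0,7,0]
After op 10 (dup): stack=[10,10] mem=[0,0,7,0]
After op 11 (RCL M2): stack=[10,10,7] mem=[0,0,7,0]
After op 12 (*): stack=[10,70] mem=[0,0,7,0]
After op 13 (swap): stack=[70,10] mem=[0,0,7,0]
After op 14 (swap): stack=[10,70] mem=[0,0,7,0]
After op 15 (push 11): stack=[10,70,11] mem=[0,0,7,0]
After op 16 (STO M0): stack=[10,70] mem=[11,0,7,0]
After op 17 (pop): stack=[10] mem=[11,0,7,0]
After op 18 (RCL M2): stack=[10,7] mem=[11,0,7,0]
After op 19 (dup): stack=[10,7,7] mem=[11,0,7,0]
After op 20 (RCL M2): stack=[10,7,7,7] mem=[11,0,7,0]

Answer: 11 0 7 0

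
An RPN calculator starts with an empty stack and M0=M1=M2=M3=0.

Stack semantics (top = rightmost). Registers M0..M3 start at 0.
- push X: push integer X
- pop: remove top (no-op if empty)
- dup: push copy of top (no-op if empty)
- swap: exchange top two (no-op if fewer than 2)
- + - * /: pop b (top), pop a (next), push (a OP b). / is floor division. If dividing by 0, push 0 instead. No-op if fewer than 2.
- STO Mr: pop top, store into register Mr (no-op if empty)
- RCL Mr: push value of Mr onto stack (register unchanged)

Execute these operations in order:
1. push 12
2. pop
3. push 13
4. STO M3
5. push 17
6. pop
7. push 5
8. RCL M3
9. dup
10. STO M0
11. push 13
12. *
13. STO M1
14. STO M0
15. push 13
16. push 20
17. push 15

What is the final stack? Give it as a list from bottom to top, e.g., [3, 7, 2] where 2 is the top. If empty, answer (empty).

After op 1 (push 12): stack=[12] mem=[0,0,0,0]
After op 2 (pop): stack=[empty] mem=[0,0,0,0]
After op 3 (push 13): stack=[13] mem=[0,0,0,0]
After op 4 (STO M3): stack=[empty] mem=[0,0,0,13]
After op 5 (push 17): stack=[17] mem=[0,0,0,13]
After op 6 (pop): stack=[empty] mem=[0,0,0,13]
After op 7 (push 5): stack=[5] mem=[0,0,0,13]
After op 8 (RCL M3): stack=[5,13] mem=[0,0,0,13]
After op 9 (dup): stack=[5,13,13] mem=[0,0,0,13]
After op 10 (STO M0): stack=[5,13] mem=[13,0,0,13]
After op 11 (push 13): stack=[5,13,13] mem=[13,0,0,13]
After op 12 (*): stack=[5,169] mem=[13,0,0,13]
After op 13 (STO M1): stack=[5] mem=[13,169,0,13]
After op 14 (STO M0): stack=[empty] mem=[5,169,0,13]
After op 15 (push 13): stack=[13] mem=[5,169,0,13]
After op 16 (push 20): stack=[13,20] mem=[5,169,0,13]
After op 17 (push 15): stack=[13,20,15] mem=[5,169,0,13]

Answer: [13, 20, 15]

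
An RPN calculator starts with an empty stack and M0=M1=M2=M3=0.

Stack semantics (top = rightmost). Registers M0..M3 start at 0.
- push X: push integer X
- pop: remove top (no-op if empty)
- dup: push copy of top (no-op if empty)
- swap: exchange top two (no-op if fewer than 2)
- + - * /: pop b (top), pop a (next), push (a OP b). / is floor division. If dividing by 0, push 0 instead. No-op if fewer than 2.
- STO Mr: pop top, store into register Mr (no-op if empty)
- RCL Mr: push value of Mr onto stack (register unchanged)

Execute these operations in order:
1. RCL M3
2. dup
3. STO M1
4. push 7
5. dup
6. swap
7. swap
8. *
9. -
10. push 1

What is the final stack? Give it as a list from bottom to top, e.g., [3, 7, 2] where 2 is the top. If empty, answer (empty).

After op 1 (RCL M3): stack=[0] mem=[0,0,0,0]
After op 2 (dup): stack=[0,0] mem=[0,0,0,0]
After op 3 (STO M1): stack=[0] mem=[0,0,0,0]
After op 4 (push 7): stack=[0,7] mem=[0,0,0,0]
After op 5 (dup): stack=[0,7,7] mem=[0,0,0,0]
After op 6 (swap): stack=[0,7,7] mem=[0,0,0,0]
After op 7 (swap): stack=[0,7,7] mem=[0,0,0,0]
After op 8 (*): stack=[0,49] mem=[0,0,0,0]
After op 9 (-): stack=[-49] mem=[0,0,0,0]
After op 10 (push 1): stack=[-49,1] mem=[0,0,0,0]

Answer: [-49, 1]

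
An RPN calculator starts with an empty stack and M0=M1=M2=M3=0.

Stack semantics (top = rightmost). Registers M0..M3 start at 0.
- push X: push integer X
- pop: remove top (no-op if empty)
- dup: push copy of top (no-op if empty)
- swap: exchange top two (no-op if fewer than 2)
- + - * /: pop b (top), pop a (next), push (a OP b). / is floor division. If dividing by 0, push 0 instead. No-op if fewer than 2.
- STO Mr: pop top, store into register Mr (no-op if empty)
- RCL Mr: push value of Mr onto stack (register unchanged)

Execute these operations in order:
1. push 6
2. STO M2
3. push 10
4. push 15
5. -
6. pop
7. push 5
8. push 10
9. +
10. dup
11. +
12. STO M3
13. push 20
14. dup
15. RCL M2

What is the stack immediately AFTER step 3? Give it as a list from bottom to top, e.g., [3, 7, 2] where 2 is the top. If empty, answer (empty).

After op 1 (push 6): stack=[6] mem=[0,0,0,0]
After op 2 (STO M2): stack=[empty] mem=[0,0,6,0]
After op 3 (push 10): stack=[10] mem=[0,0,6,0]

[10]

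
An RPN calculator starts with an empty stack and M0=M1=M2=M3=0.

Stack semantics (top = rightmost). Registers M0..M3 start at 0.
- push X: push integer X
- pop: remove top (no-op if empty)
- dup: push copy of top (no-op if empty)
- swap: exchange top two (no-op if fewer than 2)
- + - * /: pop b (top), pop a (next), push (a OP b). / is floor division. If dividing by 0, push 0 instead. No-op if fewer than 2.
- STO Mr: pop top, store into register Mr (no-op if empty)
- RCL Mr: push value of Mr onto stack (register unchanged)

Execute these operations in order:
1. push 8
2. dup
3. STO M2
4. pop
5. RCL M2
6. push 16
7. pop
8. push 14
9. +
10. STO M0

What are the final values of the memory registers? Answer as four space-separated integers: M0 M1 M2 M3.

Answer: 22 0 8 0

Derivation:
After op 1 (push 8): stack=[8] mem=[0,0,0,0]
After op 2 (dup): stack=[8,8] mem=[0,0,0,0]
After op 3 (STO M2): stack=[8] mem=[0,0,8,0]
After op 4 (pop): stack=[empty] mem=[0,0,8,0]
After op 5 (RCL M2): stack=[8] mem=[0,0,8,0]
After op 6 (push 16): stack=[8,16] mem=[0,0,8,0]
After op 7 (pop): stack=[8] mem=[0,0,8,0]
After op 8 (push 14): stack=[8,14] mem=[0,0,8,0]
After op 9 (+): stack=[22] mem=[0,0,8,0]
After op 10 (STO M0): stack=[empty] mem=[22,0,8,0]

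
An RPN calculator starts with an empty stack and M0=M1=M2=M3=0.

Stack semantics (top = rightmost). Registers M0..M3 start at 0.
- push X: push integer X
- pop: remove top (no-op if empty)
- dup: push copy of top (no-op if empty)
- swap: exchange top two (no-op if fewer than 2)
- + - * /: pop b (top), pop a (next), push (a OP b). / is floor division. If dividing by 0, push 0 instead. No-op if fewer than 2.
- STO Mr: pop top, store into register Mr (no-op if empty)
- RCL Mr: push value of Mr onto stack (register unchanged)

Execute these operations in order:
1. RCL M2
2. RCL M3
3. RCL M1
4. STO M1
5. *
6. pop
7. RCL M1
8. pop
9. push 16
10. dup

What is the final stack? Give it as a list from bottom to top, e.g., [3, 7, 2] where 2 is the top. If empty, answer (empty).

Answer: [16, 16]

Derivation:
After op 1 (RCL M2): stack=[0] mem=[0,0,0,0]
After op 2 (RCL M3): stack=[0,0] mem=[0,0,0,0]
After op 3 (RCL M1): stack=[0,0,0] mem=[0,0,0,0]
After op 4 (STO M1): stack=[0,0] mem=[0,0,0,0]
After op 5 (*): stack=[0] mem=[0,0,0,0]
After op 6 (pop): stack=[empty] mem=[0,0,0,0]
After op 7 (RCL M1): stack=[0] mem=[0,0,0,0]
After op 8 (pop): stack=[empty] mem=[0,0,0,0]
After op 9 (push 16): stack=[16] mem=[0,0,0,0]
After op 10 (dup): stack=[16,16] mem=[0,0,0,0]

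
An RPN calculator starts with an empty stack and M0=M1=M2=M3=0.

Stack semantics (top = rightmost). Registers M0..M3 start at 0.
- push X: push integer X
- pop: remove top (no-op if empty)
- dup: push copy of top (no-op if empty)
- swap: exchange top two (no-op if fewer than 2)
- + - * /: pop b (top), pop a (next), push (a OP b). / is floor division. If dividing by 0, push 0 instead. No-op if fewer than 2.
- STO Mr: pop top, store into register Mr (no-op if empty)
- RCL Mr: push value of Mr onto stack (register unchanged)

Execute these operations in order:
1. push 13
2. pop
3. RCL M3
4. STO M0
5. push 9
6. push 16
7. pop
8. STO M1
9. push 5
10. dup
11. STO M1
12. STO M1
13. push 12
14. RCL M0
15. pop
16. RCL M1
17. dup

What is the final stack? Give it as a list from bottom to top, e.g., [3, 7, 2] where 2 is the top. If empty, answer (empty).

Answer: [12, 5, 5]

Derivation:
After op 1 (push 13): stack=[13] mem=[0,0,0,0]
After op 2 (pop): stack=[empty] mem=[0,0,0,0]
After op 3 (RCL M3): stack=[0] mem=[0,0,0,0]
After op 4 (STO M0): stack=[empty] mem=[0,0,0,0]
After op 5 (push 9): stack=[9] mem=[0,0,0,0]
After op 6 (push 16): stack=[9,16] mem=[0,0,0,0]
After op 7 (pop): stack=[9] mem=[0,0,0,0]
After op 8 (STO M1): stack=[empty] mem=[0,9,0,0]
After op 9 (push 5): stack=[5] mem=[0,9,0,0]
After op 10 (dup): stack=[5,5] mem=[0,9,0,0]
After op 11 (STO M1): stack=[5] mem=[0,5,0,0]
After op 12 (STO M1): stack=[empty] mem=[0,5,0,0]
After op 13 (push 12): stack=[12] mem=[0,5,0,0]
After op 14 (RCL M0): stack=[12,0] mem=[0,5,0,0]
After op 15 (pop): stack=[12] mem=[0,5,0,0]
After op 16 (RCL M1): stack=[12,5] mem=[0,5,0,0]
After op 17 (dup): stack=[12,5,5] mem=[0,5,0,0]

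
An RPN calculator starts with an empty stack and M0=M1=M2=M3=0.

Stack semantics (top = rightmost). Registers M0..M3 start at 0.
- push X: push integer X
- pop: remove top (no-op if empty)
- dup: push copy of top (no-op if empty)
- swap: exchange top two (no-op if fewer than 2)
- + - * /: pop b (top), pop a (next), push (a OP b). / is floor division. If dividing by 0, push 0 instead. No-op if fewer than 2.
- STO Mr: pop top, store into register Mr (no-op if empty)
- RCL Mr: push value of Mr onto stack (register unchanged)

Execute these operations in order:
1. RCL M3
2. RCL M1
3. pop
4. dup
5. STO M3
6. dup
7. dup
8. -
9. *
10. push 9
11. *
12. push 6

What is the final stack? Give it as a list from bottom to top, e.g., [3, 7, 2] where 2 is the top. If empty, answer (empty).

Answer: [0, 6]

Derivation:
After op 1 (RCL M3): stack=[0] mem=[0,0,0,0]
After op 2 (RCL M1): stack=[0,0] mem=[0,0,0,0]
After op 3 (pop): stack=[0] mem=[0,0,0,0]
After op 4 (dup): stack=[0,0] mem=[0,0,0,0]
After op 5 (STO M3): stack=[0] mem=[0,0,0,0]
After op 6 (dup): stack=[0,0] mem=[0,0,0,0]
After op 7 (dup): stack=[0,0,0] mem=[0,0,0,0]
After op 8 (-): stack=[0,0] mem=[0,0,0,0]
After op 9 (*): stack=[0] mem=[0,0,0,0]
After op 10 (push 9): stack=[0,9] mem=[0,0,0,0]
After op 11 (*): stack=[0] mem=[0,0,0,0]
After op 12 (push 6): stack=[0,6] mem=[0,0,0,0]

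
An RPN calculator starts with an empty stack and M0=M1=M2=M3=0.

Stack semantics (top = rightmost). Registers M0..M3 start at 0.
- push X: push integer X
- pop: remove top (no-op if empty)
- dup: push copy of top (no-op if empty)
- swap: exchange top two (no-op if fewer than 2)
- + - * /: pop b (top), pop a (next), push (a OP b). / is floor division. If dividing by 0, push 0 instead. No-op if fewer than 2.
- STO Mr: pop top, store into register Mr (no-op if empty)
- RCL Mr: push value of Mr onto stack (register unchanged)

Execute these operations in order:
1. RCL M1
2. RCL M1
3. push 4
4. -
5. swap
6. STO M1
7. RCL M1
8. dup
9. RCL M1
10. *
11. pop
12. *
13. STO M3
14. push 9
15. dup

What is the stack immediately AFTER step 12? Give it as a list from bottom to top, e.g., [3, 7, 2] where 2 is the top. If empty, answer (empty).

After op 1 (RCL M1): stack=[0] mem=[0,0,0,0]
After op 2 (RCL M1): stack=[0,0] mem=[0,0,0,0]
After op 3 (push 4): stack=[0,0,4] mem=[0,0,0,0]
After op 4 (-): stack=[0,-4] mem=[0,0,0,0]
After op 5 (swap): stack=[-4,0] mem=[0,0,0,0]
After op 6 (STO M1): stack=[-4] mem=[0,0,0,0]
After op 7 (RCL M1): stack=[-4,0] mem=[0,0,0,0]
After op 8 (dup): stack=[-4,0,0] mem=[0,0,0,0]
After op 9 (RCL M1): stack=[-4,0,0,0] mem=[0,0,0,0]
After op 10 (*): stack=[-4,0,0] mem=[0,0,0,0]
After op 11 (pop): stack=[-4,0] mem=[0,0,0,0]
After op 12 (*): stack=[0] mem=[0,0,0,0]

[0]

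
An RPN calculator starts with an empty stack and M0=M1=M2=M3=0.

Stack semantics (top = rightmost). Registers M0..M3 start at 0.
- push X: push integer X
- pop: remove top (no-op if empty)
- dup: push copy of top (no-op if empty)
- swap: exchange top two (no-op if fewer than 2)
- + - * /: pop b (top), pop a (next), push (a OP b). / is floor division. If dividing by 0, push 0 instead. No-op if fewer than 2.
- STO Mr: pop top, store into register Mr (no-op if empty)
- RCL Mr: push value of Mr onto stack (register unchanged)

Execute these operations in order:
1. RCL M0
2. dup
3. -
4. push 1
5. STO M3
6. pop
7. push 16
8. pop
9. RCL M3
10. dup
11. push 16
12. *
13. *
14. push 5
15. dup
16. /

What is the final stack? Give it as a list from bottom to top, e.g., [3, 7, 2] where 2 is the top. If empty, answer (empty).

Answer: [16, 1]

Derivation:
After op 1 (RCL M0): stack=[0] mem=[0,0,0,0]
After op 2 (dup): stack=[0,0] mem=[0,0,0,0]
After op 3 (-): stack=[0] mem=[0,0,0,0]
After op 4 (push 1): stack=[0,1] mem=[0,0,0,0]
After op 5 (STO M3): stack=[0] mem=[0,0,0,1]
After op 6 (pop): stack=[empty] mem=[0,0,0,1]
After op 7 (push 16): stack=[16] mem=[0,0,0,1]
After op 8 (pop): stack=[empty] mem=[0,0,0,1]
After op 9 (RCL M3): stack=[1] mem=[0,0,0,1]
After op 10 (dup): stack=[1,1] mem=[0,0,0,1]
After op 11 (push 16): stack=[1,1,16] mem=[0,0,0,1]
After op 12 (*): stack=[1,16] mem=[0,0,0,1]
After op 13 (*): stack=[16] mem=[0,0,0,1]
After op 14 (push 5): stack=[16,5] mem=[0,0,0,1]
After op 15 (dup): stack=[16,5,5] mem=[0,0,0,1]
After op 16 (/): stack=[16,1] mem=[0,0,0,1]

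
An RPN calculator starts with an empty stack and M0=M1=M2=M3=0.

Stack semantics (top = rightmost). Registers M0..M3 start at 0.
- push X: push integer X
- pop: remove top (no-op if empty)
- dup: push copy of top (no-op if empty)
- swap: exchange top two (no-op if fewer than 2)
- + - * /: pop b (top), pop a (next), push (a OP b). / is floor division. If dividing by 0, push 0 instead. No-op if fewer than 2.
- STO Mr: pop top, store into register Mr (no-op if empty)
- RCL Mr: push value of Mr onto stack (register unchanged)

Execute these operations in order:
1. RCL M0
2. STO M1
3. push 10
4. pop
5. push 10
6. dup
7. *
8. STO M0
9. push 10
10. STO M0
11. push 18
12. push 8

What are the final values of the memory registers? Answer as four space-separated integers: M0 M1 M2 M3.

Answer: 10 0 0 0

Derivation:
After op 1 (RCL M0): stack=[0] mem=[0,0,0,0]
After op 2 (STO M1): stack=[empty] mem=[0,0,0,0]
After op 3 (push 10): stack=[10] mem=[0,0,0,0]
After op 4 (pop): stack=[empty] mem=[0,0,0,0]
After op 5 (push 10): stack=[10] mem=[0,0,0,0]
After op 6 (dup): stack=[10,10] mem=[0,0,0,0]
After op 7 (*): stack=[100] mem=[0,0,0,0]
After op 8 (STO M0): stack=[empty] mem=[100,0,0,0]
After op 9 (push 10): stack=[10] mem=[100,0,0,0]
After op 10 (STO M0): stack=[empty] mem=[10,0,0,0]
After op 11 (push 18): stack=[18] mem=[10,0,0,0]
After op 12 (push 8): stack=[18,8] mem=[10,0,0,0]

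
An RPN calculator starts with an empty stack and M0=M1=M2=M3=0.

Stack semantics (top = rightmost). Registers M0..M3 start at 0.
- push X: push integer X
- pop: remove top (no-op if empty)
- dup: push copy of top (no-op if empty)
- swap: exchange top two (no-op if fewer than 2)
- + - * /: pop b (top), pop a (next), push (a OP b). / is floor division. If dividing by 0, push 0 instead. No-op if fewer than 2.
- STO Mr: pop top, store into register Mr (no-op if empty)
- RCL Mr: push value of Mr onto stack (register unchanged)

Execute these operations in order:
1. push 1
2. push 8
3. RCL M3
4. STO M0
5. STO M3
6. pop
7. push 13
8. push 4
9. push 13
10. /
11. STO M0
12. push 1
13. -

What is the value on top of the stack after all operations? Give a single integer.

Answer: 12

Derivation:
After op 1 (push 1): stack=[1] mem=[0,0,0,0]
After op 2 (push 8): stack=[1,8] mem=[0,0,0,0]
After op 3 (RCL M3): stack=[1,8,0] mem=[0,0,0,0]
After op 4 (STO M0): stack=[1,8] mem=[0,0,0,0]
After op 5 (STO M3): stack=[1] mem=[0,0,0,8]
After op 6 (pop): stack=[empty] mem=[0,0,0,8]
After op 7 (push 13): stack=[13] mem=[0,0,0,8]
After op 8 (push 4): stack=[13,4] mem=[0,0,0,8]
After op 9 (push 13): stack=[13,4,13] mem=[0,0,0,8]
After op 10 (/): stack=[13,0] mem=[0,0,0,8]
After op 11 (STO M0): stack=[13] mem=[0,0,0,8]
After op 12 (push 1): stack=[13,1] mem=[0,0,0,8]
After op 13 (-): stack=[12] mem=[0,0,0,8]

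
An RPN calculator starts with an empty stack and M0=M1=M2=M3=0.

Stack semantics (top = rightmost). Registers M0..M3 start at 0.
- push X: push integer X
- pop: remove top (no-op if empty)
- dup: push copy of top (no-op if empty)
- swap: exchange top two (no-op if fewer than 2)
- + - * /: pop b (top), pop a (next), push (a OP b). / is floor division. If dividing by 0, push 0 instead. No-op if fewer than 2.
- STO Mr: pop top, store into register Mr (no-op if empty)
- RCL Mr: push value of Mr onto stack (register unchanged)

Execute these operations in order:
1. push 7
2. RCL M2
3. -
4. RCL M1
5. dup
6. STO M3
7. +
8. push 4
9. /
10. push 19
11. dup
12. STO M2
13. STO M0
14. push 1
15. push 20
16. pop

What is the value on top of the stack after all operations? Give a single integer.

Answer: 1

Derivation:
After op 1 (push 7): stack=[7] mem=[0,0,0,0]
After op 2 (RCL M2): stack=[7,0] mem=[0,0,0,0]
After op 3 (-): stack=[7] mem=[0,0,0,0]
After op 4 (RCL M1): stack=[7,0] mem=[0,0,0,0]
After op 5 (dup): stack=[7,0,0] mem=[0,0,0,0]
After op 6 (STO M3): stack=[7,0] mem=[0,0,0,0]
After op 7 (+): stack=[7] mem=[0,0,0,0]
After op 8 (push 4): stack=[7,4] mem=[0,0,0,0]
After op 9 (/): stack=[1] mem=[0,0,0,0]
After op 10 (push 19): stack=[1,19] mem=[0,0,0,0]
After op 11 (dup): stack=[1,19,19] mem=[0,0,0,0]
After op 12 (STO M2): stack=[1,19] mem=[0,0,19,0]
After op 13 (STO M0): stack=[1] mem=[19,0,19,0]
After op 14 (push 1): stack=[1,1] mem=[19,0,19,0]
After op 15 (push 20): stack=[1,1,20] mem=[19,0,19,0]
After op 16 (pop): stack=[1,1] mem=[19,0,19,0]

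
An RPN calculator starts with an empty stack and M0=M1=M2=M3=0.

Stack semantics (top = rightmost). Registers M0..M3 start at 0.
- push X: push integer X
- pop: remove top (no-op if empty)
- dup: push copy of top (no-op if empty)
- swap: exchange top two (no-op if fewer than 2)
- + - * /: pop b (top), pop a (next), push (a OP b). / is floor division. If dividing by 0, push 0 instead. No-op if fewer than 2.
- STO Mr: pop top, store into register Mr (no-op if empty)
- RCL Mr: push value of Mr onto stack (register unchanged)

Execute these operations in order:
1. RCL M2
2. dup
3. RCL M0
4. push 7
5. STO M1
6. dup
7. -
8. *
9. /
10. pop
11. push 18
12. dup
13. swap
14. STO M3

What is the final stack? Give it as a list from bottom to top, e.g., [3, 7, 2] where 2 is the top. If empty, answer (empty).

Answer: [18]

Derivation:
After op 1 (RCL M2): stack=[0] mem=[0,0,0,0]
After op 2 (dup): stack=[0,0] mem=[0,0,0,0]
After op 3 (RCL M0): stack=[0,0,0] mem=[0,0,0,0]
After op 4 (push 7): stack=[0,0,0,7] mem=[0,0,0,0]
After op 5 (STO M1): stack=[0,0,0] mem=[0,7,0,0]
After op 6 (dup): stack=[0,0,0,0] mem=[0,7,0,0]
After op 7 (-): stack=[0,0,0] mem=[0,7,0,0]
After op 8 (*): stack=[0,0] mem=[0,7,0,0]
After op 9 (/): stack=[0] mem=[0,7,0,0]
After op 10 (pop): stack=[empty] mem=[0,7,0,0]
After op 11 (push 18): stack=[18] mem=[0,7,0,0]
After op 12 (dup): stack=[18,18] mem=[0,7,0,0]
After op 13 (swap): stack=[18,18] mem=[0,7,0,0]
After op 14 (STO M3): stack=[18] mem=[0,7,0,18]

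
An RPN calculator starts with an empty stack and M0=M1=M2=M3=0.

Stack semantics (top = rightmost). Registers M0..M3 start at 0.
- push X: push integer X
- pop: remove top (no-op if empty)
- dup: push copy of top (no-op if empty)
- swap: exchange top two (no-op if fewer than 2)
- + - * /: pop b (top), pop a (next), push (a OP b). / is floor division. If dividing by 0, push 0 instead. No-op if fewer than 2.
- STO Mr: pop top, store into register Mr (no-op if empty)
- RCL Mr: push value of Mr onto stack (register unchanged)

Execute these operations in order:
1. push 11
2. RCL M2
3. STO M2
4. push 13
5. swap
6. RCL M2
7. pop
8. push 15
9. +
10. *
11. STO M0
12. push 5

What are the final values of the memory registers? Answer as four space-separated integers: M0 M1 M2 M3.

After op 1 (push 11): stack=[11] mem=[0,0,0,0]
After op 2 (RCL M2): stack=[11,0] mem=[0,0,0,0]
After op 3 (STO M2): stack=[11] mem=[0,0,0,0]
After op 4 (push 13): stack=[11,13] mem=[0,0,0,0]
After op 5 (swap): stack=[13,11] mem=[0,0,0,0]
After op 6 (RCL M2): stack=[13,11,0] mem=[0,0,0,0]
After op 7 (pop): stack=[13,11] mem=[0,0,0,0]
After op 8 (push 15): stack=[13,11,15] mem=[0,0,0,0]
After op 9 (+): stack=[13,26] mem=[0,0,0,0]
After op 10 (*): stack=[338] mem=[0,0,0,0]
After op 11 (STO M0): stack=[empty] mem=[338,0,0,0]
After op 12 (push 5): stack=[5] mem=[338,0,0,0]

Answer: 338 0 0 0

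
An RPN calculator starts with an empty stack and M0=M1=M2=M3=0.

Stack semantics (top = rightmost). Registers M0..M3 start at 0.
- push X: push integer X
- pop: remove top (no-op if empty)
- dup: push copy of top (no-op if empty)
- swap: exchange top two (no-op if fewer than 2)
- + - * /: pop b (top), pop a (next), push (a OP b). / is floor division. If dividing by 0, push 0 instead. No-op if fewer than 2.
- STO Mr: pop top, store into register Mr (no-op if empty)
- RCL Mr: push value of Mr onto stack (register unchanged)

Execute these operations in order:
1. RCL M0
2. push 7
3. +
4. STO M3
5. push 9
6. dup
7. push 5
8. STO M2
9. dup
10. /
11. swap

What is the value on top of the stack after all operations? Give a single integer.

After op 1 (RCL M0): stack=[0] mem=[0,0,0,0]
After op 2 (push 7): stack=[0,7] mem=[0,0,0,0]
After op 3 (+): stack=[7] mem=[0,0,0,0]
After op 4 (STO M3): stack=[empty] mem=[0,0,0,7]
After op 5 (push 9): stack=[9] mem=[0,0,0,7]
After op 6 (dup): stack=[9,9] mem=[0,0,0,7]
After op 7 (push 5): stack=[9,9,5] mem=[0,0,0,7]
After op 8 (STO M2): stack=[9,9] mem=[0,0,5,7]
After op 9 (dup): stack=[9,9,9] mem=[0,0,5,7]
After op 10 (/): stack=[9,1] mem=[0,0,5,7]
After op 11 (swap): stack=[1,9] mem=[0,0,5,7]

Answer: 9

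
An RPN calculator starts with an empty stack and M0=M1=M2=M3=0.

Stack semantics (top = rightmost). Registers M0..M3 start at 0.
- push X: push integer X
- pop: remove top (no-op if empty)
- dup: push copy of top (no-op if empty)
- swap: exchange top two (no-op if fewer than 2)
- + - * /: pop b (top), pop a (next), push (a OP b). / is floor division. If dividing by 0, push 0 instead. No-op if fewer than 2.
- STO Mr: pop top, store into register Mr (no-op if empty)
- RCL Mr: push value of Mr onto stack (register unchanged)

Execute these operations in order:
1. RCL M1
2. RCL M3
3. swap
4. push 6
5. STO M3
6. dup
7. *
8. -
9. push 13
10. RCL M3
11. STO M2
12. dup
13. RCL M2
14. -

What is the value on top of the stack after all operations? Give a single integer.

After op 1 (RCL M1): stack=[0] mem=[0,0,0,0]
After op 2 (RCL M3): stack=[0,0] mem=[0,0,0,0]
After op 3 (swap): stack=[0,0] mem=[0,0,0,0]
After op 4 (push 6): stack=[0,0,6] mem=[0,0,0,0]
After op 5 (STO M3): stack=[0,0] mem=[0,0,0,6]
After op 6 (dup): stack=[0,0,0] mem=[0,0,0,6]
After op 7 (*): stack=[0,0] mem=[0,0,0,6]
After op 8 (-): stack=[0] mem=[0,0,0,6]
After op 9 (push 13): stack=[0,13] mem=[0,0,0,6]
After op 10 (RCL M3): stack=[0,13,6] mem=[0,0,0,6]
After op 11 (STO M2): stack=[0,13] mem=[0,0,6,6]
After op 12 (dup): stack=[0,13,13] mem=[0,0,6,6]
After op 13 (RCL M2): stack=[0,13,13,6] mem=[0,0,6,6]
After op 14 (-): stack=[0,13,7] mem=[0,0,6,6]

Answer: 7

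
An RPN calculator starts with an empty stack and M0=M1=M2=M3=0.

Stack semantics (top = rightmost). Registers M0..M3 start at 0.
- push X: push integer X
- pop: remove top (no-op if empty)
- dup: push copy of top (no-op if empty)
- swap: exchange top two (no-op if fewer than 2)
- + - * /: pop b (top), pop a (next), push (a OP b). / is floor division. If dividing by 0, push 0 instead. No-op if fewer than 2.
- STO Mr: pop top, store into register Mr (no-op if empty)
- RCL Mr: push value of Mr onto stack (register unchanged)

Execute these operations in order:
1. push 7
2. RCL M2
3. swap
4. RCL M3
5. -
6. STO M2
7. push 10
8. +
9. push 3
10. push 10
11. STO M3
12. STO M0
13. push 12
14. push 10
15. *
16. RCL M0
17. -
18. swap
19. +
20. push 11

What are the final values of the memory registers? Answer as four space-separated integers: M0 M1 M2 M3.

Answer: 3 0 7 10

Derivation:
After op 1 (push 7): stack=[7] mem=[0,0,0,0]
After op 2 (RCL M2): stack=[7,0] mem=[0,0,0,0]
After op 3 (swap): stack=[0,7] mem=[0,0,0,0]
After op 4 (RCL M3): stack=[0,7,0] mem=[0,0,0,0]
After op 5 (-): stack=[0,7] mem=[0,0,0,0]
After op 6 (STO M2): stack=[0] mem=[0,0,7,0]
After op 7 (push 10): stack=[0,10] mem=[0,0,7,0]
After op 8 (+): stack=[10] mem=[0,0,7,0]
After op 9 (push 3): stack=[10,3] mem=[0,0,7,0]
After op 10 (push 10): stack=[10,3,10] mem=[0,0,7,0]
After op 11 (STO M3): stack=[10,3] mem=[0,0,7,10]
After op 12 (STO M0): stack=[10] mem=[3,0,7,10]
After op 13 (push 12): stack=[10,12] mem=[3,0,7,10]
After op 14 (push 10): stack=[10,12,10] mem=[3,0,7,10]
After op 15 (*): stack=[10,120] mem=[3,0,7,10]
After op 16 (RCL M0): stack=[10,120,3] mem=[3,0,7,10]
After op 17 (-): stack=[10,117] mem=[3,0,7,10]
After op 18 (swap): stack=[117,10] mem=[3,0,7,10]
After op 19 (+): stack=[127] mem=[3,0,7,10]
After op 20 (push 11): stack=[127,11] mem=[3,0,7,10]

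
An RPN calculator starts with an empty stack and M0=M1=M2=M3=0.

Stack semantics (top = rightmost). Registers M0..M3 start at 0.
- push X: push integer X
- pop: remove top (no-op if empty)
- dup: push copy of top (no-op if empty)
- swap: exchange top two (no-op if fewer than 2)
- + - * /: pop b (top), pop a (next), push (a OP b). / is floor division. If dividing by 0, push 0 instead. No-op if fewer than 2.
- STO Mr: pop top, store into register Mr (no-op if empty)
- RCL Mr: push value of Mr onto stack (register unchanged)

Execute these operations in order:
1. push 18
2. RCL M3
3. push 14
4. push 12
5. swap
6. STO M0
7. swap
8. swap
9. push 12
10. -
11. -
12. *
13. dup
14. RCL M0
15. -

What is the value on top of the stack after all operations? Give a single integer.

After op 1 (push 18): stack=[18] mem=[0,0,0,0]
After op 2 (RCL M3): stack=[18,0] mem=[0,0,0,0]
After op 3 (push 14): stack=[18,0,14] mem=[0,0,0,0]
After op 4 (push 12): stack=[18,0,14,12] mem=[0,0,0,0]
After op 5 (swap): stack=[18,0,12,14] mem=[0,0,0,0]
After op 6 (STO M0): stack=[18,0,12] mem=[14,0,0,0]
After op 7 (swap): stack=[18,12,0] mem=[14,0,0,0]
After op 8 (swap): stack=[18,0,12] mem=[14,0,0,0]
After op 9 (push 12): stack=[18,0,12,12] mem=[14,0,0,0]
After op 10 (-): stack=[18,0,0] mem=[14,0,0,0]
After op 11 (-): stack=[18,0] mem=[14,0,0,0]
After op 12 (*): stack=[0] mem=[14,0,0,0]
After op 13 (dup): stack=[0,0] mem=[14,0,0,0]
After op 14 (RCL M0): stack=[0,0,14] mem=[14,0,0,0]
After op 15 (-): stack=[0,-14] mem=[14,0,0,0]

Answer: -14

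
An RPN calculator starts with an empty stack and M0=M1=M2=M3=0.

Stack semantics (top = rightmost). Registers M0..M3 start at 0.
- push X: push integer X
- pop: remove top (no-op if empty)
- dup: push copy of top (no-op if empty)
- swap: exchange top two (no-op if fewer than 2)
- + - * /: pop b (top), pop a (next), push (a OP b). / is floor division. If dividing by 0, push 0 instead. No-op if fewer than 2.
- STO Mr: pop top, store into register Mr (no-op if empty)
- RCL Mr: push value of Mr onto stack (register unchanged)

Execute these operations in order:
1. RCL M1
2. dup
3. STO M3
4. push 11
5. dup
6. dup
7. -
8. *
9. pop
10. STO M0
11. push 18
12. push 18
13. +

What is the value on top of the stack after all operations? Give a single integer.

Answer: 36

Derivation:
After op 1 (RCL M1): stack=[0] mem=[0,0,0,0]
After op 2 (dup): stack=[0,0] mem=[0,0,0,0]
After op 3 (STO M3): stack=[0] mem=[0,0,0,0]
After op 4 (push 11): stack=[0,11] mem=[0,0,0,0]
After op 5 (dup): stack=[0,11,11] mem=[0,0,0,0]
After op 6 (dup): stack=[0,11,11,11] mem=[0,0,0,0]
After op 7 (-): stack=[0,11,0] mem=[0,0,0,0]
After op 8 (*): stack=[0,0] mem=[0,0,0,0]
After op 9 (pop): stack=[0] mem=[0,0,0,0]
After op 10 (STO M0): stack=[empty] mem=[0,0,0,0]
After op 11 (push 18): stack=[18] mem=[0,0,0,0]
After op 12 (push 18): stack=[18,18] mem=[0,0,0,0]
After op 13 (+): stack=[36] mem=[0,0,0,0]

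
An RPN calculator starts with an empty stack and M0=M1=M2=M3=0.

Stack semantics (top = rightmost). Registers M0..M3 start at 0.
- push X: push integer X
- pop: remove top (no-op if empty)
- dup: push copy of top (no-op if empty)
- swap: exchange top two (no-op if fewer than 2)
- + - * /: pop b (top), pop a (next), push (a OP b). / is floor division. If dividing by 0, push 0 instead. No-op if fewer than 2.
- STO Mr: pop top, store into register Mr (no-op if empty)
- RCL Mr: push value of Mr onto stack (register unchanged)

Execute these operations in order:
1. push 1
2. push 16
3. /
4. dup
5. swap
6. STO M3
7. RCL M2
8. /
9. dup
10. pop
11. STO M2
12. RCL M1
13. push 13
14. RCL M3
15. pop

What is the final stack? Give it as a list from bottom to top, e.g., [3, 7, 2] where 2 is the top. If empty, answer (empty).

After op 1 (push 1): stack=[1] mem=[0,0,0,0]
After op 2 (push 16): stack=[1,16] mem=[0,0,0,0]
After op 3 (/): stack=[0] mem=[0,0,0,0]
After op 4 (dup): stack=[0,0] mem=[0,0,0,0]
After op 5 (swap): stack=[0,0] mem=[0,0,0,0]
After op 6 (STO M3): stack=[0] mem=[0,0,0,0]
After op 7 (RCL M2): stack=[0,0] mem=[0,0,0,0]
After op 8 (/): stack=[0] mem=[0,0,0,0]
After op 9 (dup): stack=[0,0] mem=[0,0,0,0]
After op 10 (pop): stack=[0] mem=[0,0,0,0]
After op 11 (STO M2): stack=[empty] mem=[0,0,0,0]
After op 12 (RCL M1): stack=[0] mem=[0,0,0,0]
After op 13 (push 13): stack=[0,13] mem=[0,0,0,0]
After op 14 (RCL M3): stack=[0,13,0] mem=[0,0,0,0]
After op 15 (pop): stack=[0,13] mem=[0,0,0,0]

Answer: [0, 13]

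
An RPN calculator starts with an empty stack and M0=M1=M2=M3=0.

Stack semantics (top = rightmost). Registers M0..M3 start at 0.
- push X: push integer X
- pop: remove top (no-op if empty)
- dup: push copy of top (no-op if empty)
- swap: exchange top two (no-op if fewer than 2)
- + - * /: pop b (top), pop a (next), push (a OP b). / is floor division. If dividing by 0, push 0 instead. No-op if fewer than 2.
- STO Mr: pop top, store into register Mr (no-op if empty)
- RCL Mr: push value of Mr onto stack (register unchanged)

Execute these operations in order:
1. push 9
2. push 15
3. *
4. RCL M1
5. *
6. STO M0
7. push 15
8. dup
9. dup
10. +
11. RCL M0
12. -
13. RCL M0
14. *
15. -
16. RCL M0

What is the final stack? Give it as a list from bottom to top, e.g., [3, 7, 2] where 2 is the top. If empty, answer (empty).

Answer: [15, 0]

Derivation:
After op 1 (push 9): stack=[9] mem=[0,0,0,0]
After op 2 (push 15): stack=[9,15] mem=[0,0,0,0]
After op 3 (*): stack=[135] mem=[0,0,0,0]
After op 4 (RCL M1): stack=[135,0] mem=[0,0,0,0]
After op 5 (*): stack=[0] mem=[0,0,0,0]
After op 6 (STO M0): stack=[empty] mem=[0,0,0,0]
After op 7 (push 15): stack=[15] mem=[0,0,0,0]
After op 8 (dup): stack=[15,15] mem=[0,0,0,0]
After op 9 (dup): stack=[15,15,15] mem=[0,0,0,0]
After op 10 (+): stack=[15,30] mem=[0,0,0,0]
After op 11 (RCL M0): stack=[15,30,0] mem=[0,0,0,0]
After op 12 (-): stack=[15,30] mem=[0,0,0,0]
After op 13 (RCL M0): stack=[15,30,0] mem=[0,0,0,0]
After op 14 (*): stack=[15,0] mem=[0,0,0,0]
After op 15 (-): stack=[15] mem=[0,0,0,0]
After op 16 (RCL M0): stack=[15,0] mem=[0,0,0,0]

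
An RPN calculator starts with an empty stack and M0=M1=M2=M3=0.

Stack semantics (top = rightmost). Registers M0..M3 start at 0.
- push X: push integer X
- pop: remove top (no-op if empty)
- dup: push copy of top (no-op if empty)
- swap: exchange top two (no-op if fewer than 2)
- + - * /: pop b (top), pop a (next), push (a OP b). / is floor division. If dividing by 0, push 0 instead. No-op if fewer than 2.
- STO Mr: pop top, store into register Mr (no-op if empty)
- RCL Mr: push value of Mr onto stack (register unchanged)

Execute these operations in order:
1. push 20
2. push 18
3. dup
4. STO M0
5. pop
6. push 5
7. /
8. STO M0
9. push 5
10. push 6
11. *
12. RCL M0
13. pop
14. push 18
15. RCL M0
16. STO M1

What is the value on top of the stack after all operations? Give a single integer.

After op 1 (push 20): stack=[20] mem=[0,0,0,0]
After op 2 (push 18): stack=[20,18] mem=[0,0,0,0]
After op 3 (dup): stack=[20,18,18] mem=[0,0,0,0]
After op 4 (STO M0): stack=[20,18] mem=[18,0,0,0]
After op 5 (pop): stack=[20] mem=[18,0,0,0]
After op 6 (push 5): stack=[20,5] mem=[18,0,0,0]
After op 7 (/): stack=[4] mem=[18,0,0,0]
After op 8 (STO M0): stack=[empty] mem=[4,0,0,0]
After op 9 (push 5): stack=[5] mem=[4,0,0,0]
After op 10 (push 6): stack=[5,6] mem=[4,0,0,0]
After op 11 (*): stack=[30] mem=[4,0,0,0]
After op 12 (RCL M0): stack=[30,4] mem=[4,0,0,0]
After op 13 (pop): stack=[30] mem=[4,0,0,0]
After op 14 (push 18): stack=[30,18] mem=[4,0,0,0]
After op 15 (RCL M0): stack=[30,18,4] mem=[4,0,0,0]
After op 16 (STO M1): stack=[30,18] mem=[4,4,0,0]

Answer: 18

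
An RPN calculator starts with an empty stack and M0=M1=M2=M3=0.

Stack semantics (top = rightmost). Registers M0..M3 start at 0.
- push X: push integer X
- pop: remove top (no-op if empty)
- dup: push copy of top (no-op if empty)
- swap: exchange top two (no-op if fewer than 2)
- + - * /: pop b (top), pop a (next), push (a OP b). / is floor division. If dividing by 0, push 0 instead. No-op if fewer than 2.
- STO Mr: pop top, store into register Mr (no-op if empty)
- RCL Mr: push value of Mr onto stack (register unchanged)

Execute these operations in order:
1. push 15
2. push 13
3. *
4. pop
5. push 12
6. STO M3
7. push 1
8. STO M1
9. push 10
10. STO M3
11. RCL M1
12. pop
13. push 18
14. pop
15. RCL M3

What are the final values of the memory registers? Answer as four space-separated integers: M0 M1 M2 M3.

Answer: 0 1 0 10

Derivation:
After op 1 (push 15): stack=[15] mem=[0,0,0,0]
After op 2 (push 13): stack=[15,13] mem=[0,0,0,0]
After op 3 (*): stack=[195] mem=[0,0,0,0]
After op 4 (pop): stack=[empty] mem=[0,0,0,0]
After op 5 (push 12): stack=[12] mem=[0,0,0,0]
After op 6 (STO M3): stack=[empty] mem=[0,0,0,12]
After op 7 (push 1): stack=[1] mem=[0,0,0,12]
After op 8 (STO M1): stack=[empty] mem=[0,1,0,12]
After op 9 (push 10): stack=[10] mem=[0,1,0,12]
After op 10 (STO M3): stack=[empty] mem=[0,1,0,10]
After op 11 (RCL M1): stack=[1] mem=[0,1,0,10]
After op 12 (pop): stack=[empty] mem=[0,1,0,10]
After op 13 (push 18): stack=[18] mem=[0,1,0,10]
After op 14 (pop): stack=[empty] mem=[0,1,0,10]
After op 15 (RCL M3): stack=[10] mem=[0,1,0,10]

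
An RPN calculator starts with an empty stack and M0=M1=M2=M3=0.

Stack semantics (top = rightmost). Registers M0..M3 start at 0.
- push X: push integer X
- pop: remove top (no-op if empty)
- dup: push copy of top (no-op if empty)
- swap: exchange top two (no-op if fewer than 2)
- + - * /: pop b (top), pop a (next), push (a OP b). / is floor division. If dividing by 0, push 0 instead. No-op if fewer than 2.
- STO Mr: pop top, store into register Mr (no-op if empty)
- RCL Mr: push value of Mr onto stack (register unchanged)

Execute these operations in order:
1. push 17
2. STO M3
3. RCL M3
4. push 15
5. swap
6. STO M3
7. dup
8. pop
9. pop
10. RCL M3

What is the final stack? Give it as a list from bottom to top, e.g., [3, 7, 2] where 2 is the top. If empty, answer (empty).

After op 1 (push 17): stack=[17] mem=[0,0,0,0]
After op 2 (STO M3): stack=[empty] mem=[0,0,0,17]
After op 3 (RCL M3): stack=[17] mem=[0,0,0,17]
After op 4 (push 15): stack=[17,15] mem=[0,0,0,17]
After op 5 (swap): stack=[15,17] mem=[0,0,0,17]
After op 6 (STO M3): stack=[15] mem=[0,0,0,17]
After op 7 (dup): stack=[15,15] mem=[0,0,0,17]
After op 8 (pop): stack=[15] mem=[0,0,0,17]
After op 9 (pop): stack=[empty] mem=[0,0,0,17]
After op 10 (RCL M3): stack=[17] mem=[0,0,0,17]

Answer: [17]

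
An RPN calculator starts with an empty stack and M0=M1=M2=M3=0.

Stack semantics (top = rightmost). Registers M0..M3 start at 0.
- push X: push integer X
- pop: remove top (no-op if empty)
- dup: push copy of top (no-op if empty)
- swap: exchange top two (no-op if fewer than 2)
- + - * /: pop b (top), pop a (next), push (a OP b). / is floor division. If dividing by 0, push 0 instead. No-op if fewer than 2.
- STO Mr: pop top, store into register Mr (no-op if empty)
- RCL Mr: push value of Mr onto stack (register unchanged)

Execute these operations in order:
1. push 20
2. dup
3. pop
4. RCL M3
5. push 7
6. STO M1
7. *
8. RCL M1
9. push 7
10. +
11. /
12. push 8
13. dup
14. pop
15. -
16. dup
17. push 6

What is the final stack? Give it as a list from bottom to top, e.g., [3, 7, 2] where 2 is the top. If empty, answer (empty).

After op 1 (push 20): stack=[20] mem=[0,0,0,0]
After op 2 (dup): stack=[20,20] mem=[0,0,0,0]
After op 3 (pop): stack=[20] mem=[0,0,0,0]
After op 4 (RCL M3): stack=[20,0] mem=[0,0,0,0]
After op 5 (push 7): stack=[20,0,7] mem=[0,0,0,0]
After op 6 (STO M1): stack=[20,0] mem=[0,7,0,0]
After op 7 (*): stack=[0] mem=[0,7,0,0]
After op 8 (RCL M1): stack=[0,7] mem=[0,7,0,0]
After op 9 (push 7): stack=[0,7,7] mem=[0,7,0,0]
After op 10 (+): stack=[0,14] mem=[0,7,0,0]
After op 11 (/): stack=[0] mem=[0,7,0,0]
After op 12 (push 8): stack=[0,8] mem=[0,7,0,0]
After op 13 (dup): stack=[0,8,8] mem=[0,7,0,0]
After op 14 (pop): stack=[0,8] mem=[0,7,0,0]
After op 15 (-): stack=[-8] mem=[0,7,0,0]
After op 16 (dup): stack=[-8,-8] mem=[0,7,0,0]
After op 17 (push 6): stack=[-8,-8,6] mem=[0,7,0,0]

Answer: [-8, -8, 6]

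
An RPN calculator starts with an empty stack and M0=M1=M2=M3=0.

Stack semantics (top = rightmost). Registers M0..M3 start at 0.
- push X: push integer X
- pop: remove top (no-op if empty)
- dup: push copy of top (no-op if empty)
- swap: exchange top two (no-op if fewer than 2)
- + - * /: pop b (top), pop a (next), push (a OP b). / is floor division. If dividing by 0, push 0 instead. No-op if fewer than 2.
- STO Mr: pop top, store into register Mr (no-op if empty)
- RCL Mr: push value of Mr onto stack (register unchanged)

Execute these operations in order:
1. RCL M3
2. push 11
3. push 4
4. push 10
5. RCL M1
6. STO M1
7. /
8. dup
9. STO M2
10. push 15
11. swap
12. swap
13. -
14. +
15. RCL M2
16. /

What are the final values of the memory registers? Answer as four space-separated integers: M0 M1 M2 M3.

Answer: 0 0 0 0

Derivation:
After op 1 (RCL M3): stack=[0] mem=[0,0,0,0]
After op 2 (push 11): stack=[0,11] mem=[0,0,0,0]
After op 3 (push 4): stack=[0,11,4] mem=[0,0,0,0]
After op 4 (push 10): stack=[0,11,4,10] mem=[0,0,0,0]
After op 5 (RCL M1): stack=[0,11,4,10,0] mem=[0,0,0,0]
After op 6 (STO M1): stack=[0,11,4,10] mem=[0,0,0,0]
After op 7 (/): stack=[0,11,0] mem=[0,0,0,0]
After op 8 (dup): stack=[0,11,0,0] mem=[0,0,0,0]
After op 9 (STO M2): stack=[0,11,0] mem=[0,0,0,0]
After op 10 (push 15): stack=[0,11,0,15] mem=[0,0,0,0]
After op 11 (swap): stack=[0,11,15,0] mem=[0,0,0,0]
After op 12 (swap): stack=[0,11,0,15] mem=[0,0,0,0]
After op 13 (-): stack=[0,11,-15] mem=[0,0,0,0]
After op 14 (+): stack=[0,-4] mem=[0,0,0,0]
After op 15 (RCL M2): stack=[0,-4,0] mem=[0,0,0,0]
After op 16 (/): stack=[0,0] mem=[0,0,0,0]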